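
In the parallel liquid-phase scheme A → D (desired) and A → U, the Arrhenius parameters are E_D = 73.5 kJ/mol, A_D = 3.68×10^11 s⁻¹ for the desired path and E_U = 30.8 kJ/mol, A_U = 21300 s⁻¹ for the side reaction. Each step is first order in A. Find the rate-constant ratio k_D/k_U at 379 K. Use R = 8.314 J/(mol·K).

Since both paths have the same order in A, the concentration cancels and S_{D/U} = k_D/k_U = (A_D/A_U)·exp[(E_U−E_D)/(RT)].
(E_U−E_D)/(RT) = (30.8−73.5)×10³/(8.314×379) = -42700/3151 = -13.55.
k_D/k_U = (3.68×10^11/21300)·exp(-13.55) = 1.728×10^7 × 1.302×10^-6 = 22.5.
Since E_D > E_U, raising the temperature improves selectivity toward D.

22.5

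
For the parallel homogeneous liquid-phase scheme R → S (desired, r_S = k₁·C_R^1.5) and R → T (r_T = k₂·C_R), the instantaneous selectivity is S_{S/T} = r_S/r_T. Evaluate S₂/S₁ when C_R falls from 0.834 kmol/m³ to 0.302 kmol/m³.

0.602

S_{S/T} = (k₁/k₂)·C_R^0.5, so S₂/S₁ = (C_{R,2}/C_{R,1})^0.5.
= (0.302/0.834)^0.5 = (0.3621)^0.5 = 0.602.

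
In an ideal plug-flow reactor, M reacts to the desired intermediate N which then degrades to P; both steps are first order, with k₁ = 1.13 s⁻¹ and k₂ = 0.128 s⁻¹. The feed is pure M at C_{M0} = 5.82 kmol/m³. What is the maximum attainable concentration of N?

Evaluating C_N at τ_opt = ln(k₂/k₁)/(k₂−k₁) gives C_{N,max}/C_{M0} = (k₁/k₂)^[k₂/(k₂−k₁)].
= (1.13/0.128)^(0.128/(0.128−1.13)) = (8.828)^(-0.1277) = 0.7571.
C_{N,max} = 0.7571×5.82 = 4.41 kmol/m³.

4.41 kmol/m³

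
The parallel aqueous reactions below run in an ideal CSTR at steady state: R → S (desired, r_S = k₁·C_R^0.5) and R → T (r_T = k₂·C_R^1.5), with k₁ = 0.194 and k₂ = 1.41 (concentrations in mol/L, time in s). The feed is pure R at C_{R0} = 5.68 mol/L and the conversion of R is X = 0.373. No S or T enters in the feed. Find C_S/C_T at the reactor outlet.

Exit C_R = C_{R0}(1−X) = 5.68×0.627 = 3.561 mol/L.
Rates in a CSTR are evaluated at the outlet concentration: r_S = 0.194×3.561^0.5 = 0.3661, r_T = 1.41×3.561^1.5 = 9.476.
Overall selectivity = C_S/C_T = r_Sτ/(r_Tτ) = r_S/r_T = 0.0386.

0.0386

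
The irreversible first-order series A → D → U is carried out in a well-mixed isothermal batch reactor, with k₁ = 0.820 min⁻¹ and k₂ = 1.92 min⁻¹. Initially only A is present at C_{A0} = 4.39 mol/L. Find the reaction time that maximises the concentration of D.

Setting dC_D/dt = 0 gives t_opt = ln(k₂/k₁)/(k₂−k₁).
= ln(1.92/0.820)/(1.92−0.820) = ln(2.341)/1.100 = 0.8508/1.100 = 0.773 min.

0.773 min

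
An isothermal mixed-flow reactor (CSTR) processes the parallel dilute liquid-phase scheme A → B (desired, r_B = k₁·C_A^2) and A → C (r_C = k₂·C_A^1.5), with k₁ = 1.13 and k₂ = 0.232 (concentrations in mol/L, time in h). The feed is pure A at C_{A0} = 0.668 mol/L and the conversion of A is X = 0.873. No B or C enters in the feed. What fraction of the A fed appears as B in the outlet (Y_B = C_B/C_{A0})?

Exit C_A = C_{A0}(1−X) = 0.668×0.127 = 0.08484 mol/L.
A CSTR operates uniformly at the exit composition, giving r_B = 0.008133 and r_C = 0.005733 (each k·C_A^n at C_A = 0.08484).
Fraction of consumed A going to B: r_B/(r_B+r_C) = 0.5865.
C_B = 0.5865·C_{A0}·X = 0.5865×0.668×0.873 = 0.342 mol/L; Y_B = C_B/C_{A0} = 0.512.

0.512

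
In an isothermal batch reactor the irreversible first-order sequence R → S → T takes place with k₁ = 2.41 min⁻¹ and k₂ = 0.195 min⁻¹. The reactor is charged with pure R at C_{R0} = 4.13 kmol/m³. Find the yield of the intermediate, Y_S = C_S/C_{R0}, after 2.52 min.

The intermediate concentration in a first-order A→B→C sequence is C_S = k₁C_{R0}(e^(−k₁t) − e^(−k₂t))/(k₂−k₁).
e^(−k₁t) = e^(−2.41×2.52) = e^(−6.073) = 0.002304; e^(−k₂t) = e^(−0.4914) = 0.6118.
C_S = 2.41×4.13/(0.195−2.41) × (0.002304−0.6118) = (-4.494)×(-0.6095) = 2.739 kmol/m³.
Y_S = C_S/C_{R0} = 2.739/4.13 = 0.663.

0.663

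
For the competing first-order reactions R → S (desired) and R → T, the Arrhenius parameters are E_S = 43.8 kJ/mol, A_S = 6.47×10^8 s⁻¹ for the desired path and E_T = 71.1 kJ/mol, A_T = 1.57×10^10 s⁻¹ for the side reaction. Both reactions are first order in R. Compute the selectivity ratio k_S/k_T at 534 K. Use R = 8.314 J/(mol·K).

19.3

Since both paths have the same order in R, the concentration cancels and S_{S/T} = k_S/k_T = (A_S/A_T)·exp[(E_T−E_S)/(RT)].
(E_T−E_S)/(RT) = (71.1−43.8)×10³/(8.314×534) = 27300/4440 = 6.149.
k_S/k_T = (6.47×10^8/1.57×10^10)·exp(6.149) = 0.04121 × 468.3 = 19.3.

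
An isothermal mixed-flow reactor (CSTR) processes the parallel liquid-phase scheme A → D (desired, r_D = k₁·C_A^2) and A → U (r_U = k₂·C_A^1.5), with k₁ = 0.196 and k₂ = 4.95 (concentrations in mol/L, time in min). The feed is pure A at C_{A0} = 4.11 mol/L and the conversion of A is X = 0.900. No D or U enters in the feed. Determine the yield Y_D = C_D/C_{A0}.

Exit C_A = C_{A0}(1−X) = 4.11×0.100 = 0.4110 mol/L.
Rates in a CSTR are evaluated at the outlet concentration: r_D = 0.196×0.4110^2 = 0.03311, r_U = 4.95×0.4110^1.5 = 1.304.
Fraction of consumed A going to D: r_D/(r_D+r_U) = 0.02476.
C_D = 0.02476·C_{A0}·X = 0.02476×4.11×0.900 = 0.0916 mol/L; Y_D = C_D/C_{A0} = 0.0223.

0.0223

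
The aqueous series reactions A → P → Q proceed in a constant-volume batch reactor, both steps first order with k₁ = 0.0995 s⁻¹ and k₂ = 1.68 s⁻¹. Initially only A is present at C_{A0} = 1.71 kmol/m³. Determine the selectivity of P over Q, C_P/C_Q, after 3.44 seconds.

For first-order series with pure A initially, C_P(t) = k₁C_{A0}/(k₂−k₁)·(e^(−k₁t) − e^(−k₂t)).
e^(−k₁t) = e^(−0.0995×3.44) = e^(−0.3423) = 0.7101; e^(−k₂t) = e^(−5.779) = 0.003091.
C_P = 0.0995×1.71/(1.68−0.0995) × (0.7101−0.003091) = 0.1077×0.7071 = 0.07612 kmol/m³.
C_A = C_{A0}e^(−k₁t) = 1.214 kmol/m³, so C_Q = C_{A0}−C_A−C_P = 0.4195 kmol/m³; C_P/C_Q = 0.181.

0.181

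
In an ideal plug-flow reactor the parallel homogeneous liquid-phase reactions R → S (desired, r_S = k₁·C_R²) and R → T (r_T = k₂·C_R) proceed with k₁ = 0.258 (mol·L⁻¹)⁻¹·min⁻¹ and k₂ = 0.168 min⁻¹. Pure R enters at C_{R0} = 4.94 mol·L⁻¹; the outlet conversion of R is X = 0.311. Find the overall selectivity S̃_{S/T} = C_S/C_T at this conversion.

C_R = C_{R0}(1−X) = 3.404 mol·L⁻¹.
Along a PFR/batch, dC_T/dC_R = −r_T/(r_S+r_T) = −k₂/(k₂+k₁·C_R).
Integrating from C_{R0} to C_R: C_T = (0.168/0.258)·ln[(0.168+0.258·4.94)/(0.168+0.258·3.40)] = 0.6512·ln(1.443/1.046) = 0.2092 mol·L⁻¹.
Then C_S = (C_{R0}−C_R) − C_T = 1.536 − 0.2092 = 1.327 mol·L⁻¹.
S̃_{S/T} = C_S/C_T = 1.327/0.2092 = 6.34.

6.34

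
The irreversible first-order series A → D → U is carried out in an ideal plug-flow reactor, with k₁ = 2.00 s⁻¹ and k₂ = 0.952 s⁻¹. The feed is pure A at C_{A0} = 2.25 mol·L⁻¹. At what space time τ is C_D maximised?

The intermediate peaks when r₁ = r₂, i.e. k₁e^(−k₁τ) = k₂e^(−k₂τ), giving τ_opt = ln(k₂/k₁)/(k₂−k₁).
= ln(0.952/2.00)/(0.952−2.00) = ln(0.4760)/-1.048 = -0.7423/-1.048 = 0.708 s.

0.708 s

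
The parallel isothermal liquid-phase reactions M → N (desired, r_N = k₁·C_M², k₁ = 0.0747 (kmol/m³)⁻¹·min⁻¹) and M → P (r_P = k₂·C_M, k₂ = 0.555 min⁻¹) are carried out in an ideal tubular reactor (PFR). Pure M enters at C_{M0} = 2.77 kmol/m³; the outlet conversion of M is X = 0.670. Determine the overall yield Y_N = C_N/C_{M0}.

C_M = C_{M0}(1−X) = 0.9141 kmol/m³.
Along a PFR/batch, dC_P/dC_M = −r_P/(r_N+r_P) = −k₂/(k₂+k₁·C_M).
Integrating from C_{M0} to C_M: C_P = (0.555/0.0747)·ln[(0.555+0.0747·2.77)/(0.555+0.0747·0.914)] = 7.430·ln(0.7619/0.6233) = 1.492 kmol/m³.
Then C_N = (C_{M0}−C_M) − C_P = 1.856 − 1.492 = 0.3637 kmol/m³.
Y_N = C_N/C_{M0} = 0.3637/2.77 = 0.131.

0.131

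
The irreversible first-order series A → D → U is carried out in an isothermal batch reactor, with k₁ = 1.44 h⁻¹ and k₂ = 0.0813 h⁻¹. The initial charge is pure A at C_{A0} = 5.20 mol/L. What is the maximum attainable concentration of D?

4.38 mol/L

Evaluating C_D at t_opt = ln(k₂/k₁)/(k₂−k₁) gives C_{D,max}/C_{A0} = (k₁/k₂)^[k₂/(k₂−k₁)].
= (1.44/0.0813)^(0.0813/(0.0813−1.44)) = (17.71)^(-0.05984) = 0.8420.
C_{D,max} = 0.8420×5.20 = 4.38 mol/L.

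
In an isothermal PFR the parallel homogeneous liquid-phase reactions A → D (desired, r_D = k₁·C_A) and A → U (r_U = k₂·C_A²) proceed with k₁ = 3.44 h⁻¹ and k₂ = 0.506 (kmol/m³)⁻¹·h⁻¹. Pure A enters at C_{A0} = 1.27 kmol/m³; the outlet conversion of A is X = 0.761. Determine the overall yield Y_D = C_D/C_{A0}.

0.683

C_A = C_{A0}(1−X) = 0.3035 kmol/m³.
Along a PFR/batch, dC_D/dC_A = −r_D/(r_D+r_U) = −k₁/(k₁+k₂·C_A).
Integrating from C_{A0} to C_A: C_D = (3.44/0.506)·ln[(3.44+0.506·1.27)/(3.44+0.506·0.304)] = 6.798·ln(4.083/3.594) = 0.8674 kmol/m³.
Y_D = C_D/C_{A0} = 0.8674/1.27 = 0.683.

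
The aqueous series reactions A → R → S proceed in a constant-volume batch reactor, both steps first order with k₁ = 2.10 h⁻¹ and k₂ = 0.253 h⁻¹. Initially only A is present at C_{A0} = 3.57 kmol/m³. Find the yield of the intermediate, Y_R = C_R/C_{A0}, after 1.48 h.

For first-order series with pure A initially, C_R(t) = k₁C_{A0}/(k₂−k₁)·(e^(−k₁t) − e^(−k₂t)).
e^(−k₁t) = e^(−2.10×1.48) = e^(−3.108) = 0.04469; e^(−k₂t) = e^(−0.3744) = 0.6877.
C_R = 2.10×3.57/(0.253−2.10) × (0.04469−0.6877) = (-4.059)×(-0.6430) = 2.610 kmol/m³.
Y_R = C_R/C_{A0} = 2.610/3.57 = 0.731.

0.731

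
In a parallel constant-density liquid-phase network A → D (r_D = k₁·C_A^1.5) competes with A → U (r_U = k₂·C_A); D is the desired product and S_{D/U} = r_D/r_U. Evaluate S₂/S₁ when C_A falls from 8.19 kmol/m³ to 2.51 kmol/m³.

0.554

S_{D/U} = (k₁/k₂)·C_A^0.5, so S₂/S₁ = (C_{A,2}/C_{A,1})^0.5.
= (2.51/8.19)^0.5 = (0.3065)^0.5 = 0.554.
Selectivity toward D falls as C_A falls — high-concentration operation is favoured.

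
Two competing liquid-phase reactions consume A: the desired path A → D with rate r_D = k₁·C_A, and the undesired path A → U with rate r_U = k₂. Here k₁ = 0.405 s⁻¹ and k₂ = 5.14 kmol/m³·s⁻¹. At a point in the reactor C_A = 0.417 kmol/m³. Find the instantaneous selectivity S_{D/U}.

0.0329

S_{D/U} = r_D/r_U = (k₁·C_A)/(k₂) = (k₁/k₂)·C_A.
= (0.405×0.4170) / (5.14) = 0.1689/5.140 = 0.0329.
Since the desired path is higher order in A, keeping C_A high (PFR or concentrated feed) favours D.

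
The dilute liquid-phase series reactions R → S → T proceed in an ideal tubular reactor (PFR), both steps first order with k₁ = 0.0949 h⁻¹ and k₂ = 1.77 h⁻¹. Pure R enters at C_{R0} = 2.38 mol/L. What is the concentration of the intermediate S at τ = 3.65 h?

0.0951 mol/L

For first-order series with pure R initially, C_S(τ) = k₁C_{R0}/(k₂−k₁)·(e^(−k₁τ) − e^(−k₂τ)).
e^(−k₁τ) = e^(−0.0949×3.65) = e^(−0.3464) = 0.7072; e^(−k₂τ) = e^(−6.460) = 0.001564.
C_S = 0.0949×2.38/(1.77−0.0949) × (0.7072−0.001564) = 0.1348×0.7057 = 0.09515 mol/L.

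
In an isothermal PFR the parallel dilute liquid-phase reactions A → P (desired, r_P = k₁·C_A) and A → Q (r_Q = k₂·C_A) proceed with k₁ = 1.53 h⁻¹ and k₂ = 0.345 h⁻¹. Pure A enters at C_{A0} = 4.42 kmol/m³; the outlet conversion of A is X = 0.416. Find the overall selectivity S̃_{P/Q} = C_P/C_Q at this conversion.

C_A = C_{A0}(1−X) = 2.581 kmol/m³.
Both paths are first order in A, so the instantaneous fraction to P is constant: dC_P/d(−C_A) = k₁/(k₁+k₂) = 0.8160.
C_P = 0.8160·(C_{A0}−C_A) = 0.8160×1.839 = 1.50 kmol/m³.
C_Q = (C_{A0}−C_A)−C_P = 0.3383 kmol/m³; S̃_{P/Q} = 1.500/0.3383 = 4.43.

4.43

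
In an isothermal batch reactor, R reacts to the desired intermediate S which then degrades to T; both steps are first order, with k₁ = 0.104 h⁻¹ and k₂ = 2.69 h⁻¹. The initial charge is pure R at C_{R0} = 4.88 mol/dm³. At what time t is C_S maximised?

1.26 h

For first-order series the maximum of C_S occurs at t_opt = ln(k₂/k₁)/(k₂−k₁).
= ln(2.69/0.104)/(2.69−0.104) = ln(25.87)/2.586 = 3.253/2.586 = 1.26 h.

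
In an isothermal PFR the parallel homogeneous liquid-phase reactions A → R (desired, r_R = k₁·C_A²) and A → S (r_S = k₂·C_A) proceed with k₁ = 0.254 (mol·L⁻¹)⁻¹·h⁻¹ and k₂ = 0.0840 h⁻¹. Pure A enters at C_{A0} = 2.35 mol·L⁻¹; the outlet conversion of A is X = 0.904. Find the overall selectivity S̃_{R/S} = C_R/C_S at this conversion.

C_A = C_{A0}(1−X) = 0.2256 mol·L⁻¹.
Along a PFR/batch, dC_S/dC_A = −r_S/(r_R+r_S) = −k₂/(k₂+k₁·C_A).
Integrating from C_{A0} to C_A: C_S = (0.0840/0.254)·ln[(0.0840+0.254·2.35)/(0.0840+0.254·0.226)] = 0.3307·ln(0.6809/0.1413) = 0.5200 mol·L⁻¹.
Then C_R = (C_{A0}−C_A) − C_S = 2.124 − 0.5200 = 1.604 mol·L⁻¹.
S̃_{R/S} = C_R/C_S = 1.604/0.5200 = 3.09.

3.09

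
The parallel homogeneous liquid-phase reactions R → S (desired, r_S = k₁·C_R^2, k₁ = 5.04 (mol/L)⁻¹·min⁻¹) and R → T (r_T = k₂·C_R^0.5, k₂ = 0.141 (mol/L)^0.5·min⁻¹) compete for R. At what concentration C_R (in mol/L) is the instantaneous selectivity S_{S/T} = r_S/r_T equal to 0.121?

0.0225 mol/L

S_{S/T} = (k₁/k₂)·C_R^1.5 ⇒ C_R = (S·k₂/k₁)^(1/1.5).
= (0.121×0.141/5.04)^(0.6667) = (0.003385)^(0.6667) = 0.0225 mol/L.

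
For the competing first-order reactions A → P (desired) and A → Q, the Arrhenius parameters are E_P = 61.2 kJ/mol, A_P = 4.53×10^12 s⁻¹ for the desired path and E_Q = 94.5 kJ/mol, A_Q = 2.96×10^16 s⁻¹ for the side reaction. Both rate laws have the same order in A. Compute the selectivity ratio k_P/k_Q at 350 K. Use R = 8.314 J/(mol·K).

14.3

Since both paths have the same order in A, the concentration cancels and S_{P/Q} = k_P/k_Q = (A_P/A_Q)·exp[(E_Q−E_P)/(RT)].
(E_Q−E_P)/(RT) = (94.5−61.2)×10³/(8.314×350) = 33300/2910 = 11.44.
k_P/k_Q = (4.53×10^12/2.96×10^16)·exp(11.44) = 1.530×10^-4 × 93311 = 14.3.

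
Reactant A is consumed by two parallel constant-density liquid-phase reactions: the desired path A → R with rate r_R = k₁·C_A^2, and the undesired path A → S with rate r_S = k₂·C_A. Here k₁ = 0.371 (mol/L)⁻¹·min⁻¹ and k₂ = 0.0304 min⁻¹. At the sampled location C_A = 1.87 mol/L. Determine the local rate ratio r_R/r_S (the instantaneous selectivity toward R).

S_{R/S} = r_R/r_S = (k₁·C_A^2)/(k₂·C_A) = (k₁/k₂)·C_A.
= (0.371×1.870^2) / (0.0304×1.870) = 1.297/0.05685 = 22.8.
Since the desired path is higher order in A, keeping C_A high (PFR or concentrated feed) favours R.

22.8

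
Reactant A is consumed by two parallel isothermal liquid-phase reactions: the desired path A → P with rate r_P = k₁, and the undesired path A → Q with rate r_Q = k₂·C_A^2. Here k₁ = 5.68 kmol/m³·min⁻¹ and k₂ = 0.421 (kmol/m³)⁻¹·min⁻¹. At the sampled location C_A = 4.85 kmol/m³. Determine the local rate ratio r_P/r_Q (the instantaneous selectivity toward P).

0.574

S_{P/Q} = r_P/r_Q = (k₁)/(k₂·C_A^2) = (k₁/k₂)·C_A^-2.
= (5.68) / (0.421×4.850^2) = 5.680/9.903 = 0.574.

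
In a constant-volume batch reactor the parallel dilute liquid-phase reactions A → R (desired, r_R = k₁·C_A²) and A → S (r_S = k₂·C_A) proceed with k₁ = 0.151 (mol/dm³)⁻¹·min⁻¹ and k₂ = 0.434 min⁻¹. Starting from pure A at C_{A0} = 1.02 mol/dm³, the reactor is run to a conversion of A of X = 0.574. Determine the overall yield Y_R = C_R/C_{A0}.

C_A = C_{A0}(1−X) = 0.4345 mol/dm³.
Along a PFR/batch, dC_S/dC_A = −r_S/(r_R+r_S) = −k₂/(k₂+k₁·C_A).
Integrating from C_{A0} to C_A: C_S = (0.434/0.151)·ln[(0.434+0.151·1.02)/(0.434+0.151·0.435)] = 2.874·ln(0.5880/0.4996) = 0.4683 mol/dm³.
Then C_R = (C_{A0}−C_A) − C_S = 0.5855 − 0.4683 = 0.1172 mol/dm³.
Y_R = C_R/C_{A0} = 0.1172/1.02 = 0.115.

0.115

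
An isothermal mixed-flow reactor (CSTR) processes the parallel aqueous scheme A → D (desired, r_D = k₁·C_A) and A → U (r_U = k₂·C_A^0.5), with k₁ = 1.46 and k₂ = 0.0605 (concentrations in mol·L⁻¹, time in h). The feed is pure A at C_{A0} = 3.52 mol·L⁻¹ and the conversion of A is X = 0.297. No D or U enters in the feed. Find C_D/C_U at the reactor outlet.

38.0

Exit C_A = C_{A0}(1−X) = 3.52×0.703 = 2.475 mol·L⁻¹.
In a CSTR the entire volume is at exit conditions, so r_D = 1.46×2.475 = 3.613 and r_U = 0.0605×2.475^0.5 = 0.09517.
Overall selectivity = C_D/C_U = r_Dτ/(r_Uτ) = r_D/r_U = 38.0.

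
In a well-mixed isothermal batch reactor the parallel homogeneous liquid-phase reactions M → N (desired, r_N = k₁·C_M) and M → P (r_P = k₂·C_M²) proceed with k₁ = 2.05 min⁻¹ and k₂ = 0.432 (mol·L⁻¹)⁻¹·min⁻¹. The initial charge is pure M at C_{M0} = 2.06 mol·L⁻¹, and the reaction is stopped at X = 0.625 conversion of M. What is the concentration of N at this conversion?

C_M = C_{M0}(1−X) = 0.7725 mol·L⁻¹.
Along a PFR/batch, dC_N/dC_M = −r_N/(r_N+r_P) = −k₁/(k₁+k₂·C_M).
Integrating from C_{M0} to C_M: C_N = (2.05/0.432)·ln[(2.05+0.432·2.06)/(2.05+0.432·0.772)] = 4.745·ln(2.940/2.384) = 0.9952 mol·L⁻¹.

0.995 mol·L⁻¹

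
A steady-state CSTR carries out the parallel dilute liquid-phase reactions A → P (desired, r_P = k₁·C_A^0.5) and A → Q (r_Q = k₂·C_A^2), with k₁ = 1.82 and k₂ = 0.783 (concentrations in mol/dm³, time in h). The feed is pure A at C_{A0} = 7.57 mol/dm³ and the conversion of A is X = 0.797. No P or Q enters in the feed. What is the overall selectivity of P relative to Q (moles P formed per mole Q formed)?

1.22

Exit C_A = C_{A0}(1−X) = 7.57×0.203 = 1.537 mol/dm³.
In a CSTR the entire volume is at exit conditions, so r_P = 1.82×1.537^0.5 = 2.256 and r_Q = 0.783×1.537^2 = 1.849.
Overall selectivity = C_P/C_Q = r_Pτ/(r_Qτ) = r_P/r_Q = 1.22.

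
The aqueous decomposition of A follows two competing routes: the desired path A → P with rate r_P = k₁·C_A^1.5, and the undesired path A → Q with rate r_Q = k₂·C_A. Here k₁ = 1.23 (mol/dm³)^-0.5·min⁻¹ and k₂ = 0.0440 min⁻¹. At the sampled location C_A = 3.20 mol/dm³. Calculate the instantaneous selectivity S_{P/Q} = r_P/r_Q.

S_{P/Q} = r_P/r_Q = (k₁·C_A^1.5)/(k₂·C_A) = (k₁/k₂)·C_A^0.5.
= (1.23×3.200^1.5) / (0.0440×3.200) = 7.041/0.1408 = 50.0.
Since the desired path is higher order in A, keeping C_A high (PFR or concentrated feed) favours P.

50.0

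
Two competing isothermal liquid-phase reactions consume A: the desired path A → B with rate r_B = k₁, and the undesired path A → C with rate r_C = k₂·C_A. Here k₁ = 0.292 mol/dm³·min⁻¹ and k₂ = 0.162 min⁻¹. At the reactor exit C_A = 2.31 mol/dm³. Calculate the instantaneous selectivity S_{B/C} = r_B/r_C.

0.780

S_{B/C} = r_B/r_C = (k₁)/(k₂·C_A) = (k₁/k₂)·C_A⁻¹.
= (0.292) / (0.162×2.310) = 0.2920/0.3742 = 0.780.
The undesired path is higher order in A, so low C_A (CSTR or dilute feed) favours B.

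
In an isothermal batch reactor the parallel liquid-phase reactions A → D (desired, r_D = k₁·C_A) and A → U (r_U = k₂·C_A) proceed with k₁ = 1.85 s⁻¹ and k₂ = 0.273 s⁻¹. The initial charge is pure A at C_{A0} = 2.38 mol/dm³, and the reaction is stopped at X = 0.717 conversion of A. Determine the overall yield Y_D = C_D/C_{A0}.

C_A = C_{A0}(1−X) = 0.6735 mol/dm³.
Both paths are first order in A, so the instantaneous fraction to D is constant: dC_D/d(−C_A) = k₁/(k₁+k₂) = 0.8714.
C_D = 0.8714·(C_{A0}−C_A) = 0.8714×1.706 = 1.49 mol/dm³.
Y_D = C_D/C_{A0} = 1.487/2.38 = 0.625.

0.625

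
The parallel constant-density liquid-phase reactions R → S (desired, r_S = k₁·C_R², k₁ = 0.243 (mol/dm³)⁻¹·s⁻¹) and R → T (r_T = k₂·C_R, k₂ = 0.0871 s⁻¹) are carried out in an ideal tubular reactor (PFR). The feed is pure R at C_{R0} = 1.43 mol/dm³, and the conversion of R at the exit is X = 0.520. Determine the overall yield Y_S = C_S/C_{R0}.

0.385

C_R = C_{R0}(1−X) = 0.6864 mol/dm³.
Along a PFR/batch, dC_T/dC_R = −r_T/(r_S+r_T) = −k₂/(k₂+k₁·C_R).
Integrating from C_{R0} to C_R: C_T = (0.0871/0.243)·ln[(0.0871+0.243·1.43)/(0.0871+0.243·0.686)] = 0.3584·ln(0.4346/0.2539) = 0.1927 mol/dm³.
Then C_S = (C_{R0}−C_R) − C_T = 0.7436 − 0.1927 = 0.5509 mol/dm³.
Y_S = C_S/C_{R0} = 0.5509/1.43 = 0.385.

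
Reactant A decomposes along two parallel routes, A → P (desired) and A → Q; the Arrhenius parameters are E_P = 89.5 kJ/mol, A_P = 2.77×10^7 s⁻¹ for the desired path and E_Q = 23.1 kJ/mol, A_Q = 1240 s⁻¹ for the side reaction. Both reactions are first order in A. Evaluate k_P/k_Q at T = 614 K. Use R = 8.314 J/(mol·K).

0.0501

k_P/k_Q = (A_P/A_Q)·exp[−(E_P−E_Q)/(RT)] = (A_P/A_Q)·exp[(E_Q−E_P)/(RT)].
(E_Q−E_P)/(RT) = (23.1−89.5)×10³/(8.314×614) = -66400/5105 = -13.01.
k_P/k_Q = (2.77×10^7/1240)·exp(-13.01) = 22339 × 2.244×10^-6 = 0.0501.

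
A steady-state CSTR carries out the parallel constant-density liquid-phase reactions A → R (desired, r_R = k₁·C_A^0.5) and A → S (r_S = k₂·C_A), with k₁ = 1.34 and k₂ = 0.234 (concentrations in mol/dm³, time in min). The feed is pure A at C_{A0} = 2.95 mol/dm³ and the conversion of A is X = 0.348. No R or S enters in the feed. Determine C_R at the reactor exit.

Exit C_A = C_{A0}(1−X) = 2.95×0.652 = 1.923 mol/dm³.
A CSTR operates uniformly at the exit composition, giving r_R = 1.858 and r_S = 0.4501 (each k·C_A^n at C_A = 1.923).
Fraction of consumed A going to R: r_R/(r_R+r_S) = 0.8050.
C_R = 0.8050·C_{A0}·X = 0.8050×2.95×0.348 = 0.826 mol/dm³.

0.826 mol/dm³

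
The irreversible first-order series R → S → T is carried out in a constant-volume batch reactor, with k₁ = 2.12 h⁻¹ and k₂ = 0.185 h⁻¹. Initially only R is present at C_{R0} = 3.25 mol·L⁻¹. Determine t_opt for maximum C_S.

1.26 h

The intermediate peaks when r₁ = r₂, i.e. k₁e^(−k₁t) = k₂e^(−k₂t), giving t_opt = ln(k₂/k₁)/(k₂−k₁).
= ln(0.185/2.12)/(0.185−2.12) = ln(0.08726)/-1.935 = -2.439/-1.935 = 1.26 h.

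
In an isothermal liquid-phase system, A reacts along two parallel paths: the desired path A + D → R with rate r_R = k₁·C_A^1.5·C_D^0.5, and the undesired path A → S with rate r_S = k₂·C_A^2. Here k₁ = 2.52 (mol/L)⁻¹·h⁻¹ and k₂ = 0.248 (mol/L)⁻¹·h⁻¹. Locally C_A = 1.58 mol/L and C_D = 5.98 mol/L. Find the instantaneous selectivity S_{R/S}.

19.8

S_{R/S} = r_R/r_S = (k₁·C_A^1.5·C_D^0.5)/(k₂·C_A^2) = (k₁/k₂)·C_A^-0.5·C_D^0.5.
= (2.52×1.580^1.5×5.980^0.5) / (0.248×1.580^2) = 12.24/0.6191 = 19.8.
The undesired path is higher order in A, so low C_A (CSTR or dilute feed) favours R.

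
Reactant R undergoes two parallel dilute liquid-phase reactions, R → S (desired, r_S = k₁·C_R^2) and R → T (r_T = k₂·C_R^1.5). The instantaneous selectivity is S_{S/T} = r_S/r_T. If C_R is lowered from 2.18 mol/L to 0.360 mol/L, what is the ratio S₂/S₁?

S_{S/T} = (k₁/k₂)·C_R^0.5, so S₂/S₁ = (C_{R,2}/C_{R,1})^0.5.
= (0.360/2.18)^0.5 = (0.1651)^0.5 = 0.406.
Selectivity toward S falls as C_R falls — high-concentration operation is favoured.

0.406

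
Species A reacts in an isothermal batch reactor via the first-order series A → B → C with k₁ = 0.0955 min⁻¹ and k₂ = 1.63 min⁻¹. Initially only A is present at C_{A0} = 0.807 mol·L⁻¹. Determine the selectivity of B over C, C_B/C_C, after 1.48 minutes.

0.581

Solving the coupled first-order balances gives C_B(t) = [k₁/(k₂−k₁)]·C_{A0}·(e^(−k₁t) − e^(−k₂t)).
e^(−k₁t) = e^(−0.0955×1.48) = e^(−0.1413) = 0.8682; e^(−k₂t) = e^(−2.412) = 0.08960.
C_B = 0.0955×0.807/(1.63−0.0955) × (0.8682−0.08960) = 0.05022×0.7786 = 0.03910 mol·L⁻¹.
C_A = C_{A0}e^(−k₁t) = 0.7006 mol·L⁻¹, so C_C = C_{A0}−C_A−C_B = 0.06726 mol·L⁻¹; C_B/C_C = 0.581.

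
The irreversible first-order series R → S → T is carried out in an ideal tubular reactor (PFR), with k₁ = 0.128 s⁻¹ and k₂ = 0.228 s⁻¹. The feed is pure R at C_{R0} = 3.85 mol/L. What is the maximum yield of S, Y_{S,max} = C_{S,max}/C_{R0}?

At the optimum, C_{S,max}/C_{R0} = (k₁/k₂)^[k₂/(k₂−k₁)].
= (0.128/0.228)^(0.228/(0.228−0.128)) = (0.5614)^(2.280) = 0.2681.

0.268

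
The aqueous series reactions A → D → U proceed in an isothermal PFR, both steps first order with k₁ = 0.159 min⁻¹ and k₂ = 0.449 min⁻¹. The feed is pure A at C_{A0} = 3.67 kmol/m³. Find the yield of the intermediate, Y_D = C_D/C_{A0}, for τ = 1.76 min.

The intermediate concentration in a first-order A→B→C sequence is C_D = k₁C_{A0}(e^(−k₁τ) − e^(−k₂τ))/(k₂−k₁).
e^(−k₁τ) = e^(−0.159×1.76) = e^(−0.2798) = 0.7559; e^(−k₂τ) = e^(−0.7902) = 0.4537.
C_D = 0.159×3.67/(0.449−0.159) × (0.7559−0.4537) = 2.012×0.3022 = 0.6080 kmol/m³.
Y_D = C_D/C_{A0} = 0.6080/3.67 = 0.166.

0.166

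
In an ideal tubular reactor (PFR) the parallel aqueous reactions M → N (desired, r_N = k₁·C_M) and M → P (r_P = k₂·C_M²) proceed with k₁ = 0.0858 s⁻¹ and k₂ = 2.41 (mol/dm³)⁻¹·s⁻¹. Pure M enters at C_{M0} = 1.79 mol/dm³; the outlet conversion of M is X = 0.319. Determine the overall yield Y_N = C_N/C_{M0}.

C_M = C_{M0}(1−X) = 1.219 mol/dm³.
Along a PFR/batch, dC_N/dC_M = −r_N/(r_N+r_P) = −k₁/(k₁+k₂·C_M).
Integrating from C_{M0} to C_M: C_N = (0.0858/2.41)·ln[(0.0858+2.41·1.79)/(0.0858+2.41·1.22)] = 0.03560·ln(4.400/3.024) = 0.01335 mol/dm³.
Y_N = C_N/C_{M0} = 0.01335/1.79 = 0.00746.

0.00746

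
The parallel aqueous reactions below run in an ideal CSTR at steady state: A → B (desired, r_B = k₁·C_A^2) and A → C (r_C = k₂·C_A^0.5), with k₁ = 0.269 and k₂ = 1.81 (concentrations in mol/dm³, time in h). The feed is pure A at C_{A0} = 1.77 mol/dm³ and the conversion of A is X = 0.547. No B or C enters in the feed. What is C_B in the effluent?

0.0933 mol/dm³

Exit C_A = C_{A0}(1−X) = 1.77×0.453 = 0.8018 mol/dm³.
A CSTR operates uniformly at the exit composition, giving r_B = 0.1729 and r_C = 1.621 (each k·C_A^n at C_A = 0.8018).
Fraction of consumed A going to B: r_B/(r_B+r_C) = 0.09642.
C_B = 0.09642·C_{A0}·X = 0.09642×1.77×0.547 = 0.0933 mol/dm³.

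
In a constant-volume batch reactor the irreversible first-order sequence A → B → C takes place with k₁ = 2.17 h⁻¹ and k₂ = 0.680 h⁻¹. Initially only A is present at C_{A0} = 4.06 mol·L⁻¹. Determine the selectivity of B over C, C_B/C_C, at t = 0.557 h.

The intermediate concentration in a first-order A→B→C sequence is C_B = k₁C_{A0}(e^(−k₁t) − e^(−k₂t))/(k₂−k₁).
e^(−k₁t) = e^(−2.17×0.557) = e^(−1.209) = 0.2986; e^(−k₂t) = e^(−0.3788) = 0.6847.
C_B = 2.17×4.06/(0.680−2.17) × (0.2986−0.6847) = (-5.913)×(-0.3861) = 2.283 mol·L⁻¹.
C_A = C_{A0}e^(−k₁t) = 1.212 mol·L⁻¹, so C_C = C_{A0}−C_A−C_B = 0.5646 mol·L⁻¹; C_B/C_C = 4.04.

4.04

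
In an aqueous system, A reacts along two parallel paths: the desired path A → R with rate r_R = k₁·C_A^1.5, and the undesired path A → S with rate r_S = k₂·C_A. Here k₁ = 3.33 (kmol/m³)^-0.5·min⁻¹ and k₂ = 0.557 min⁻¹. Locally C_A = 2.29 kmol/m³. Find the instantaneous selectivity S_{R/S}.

9.05

S_{R/S} = r_R/r_S = (k₁·C_A^1.5)/(k₂·C_A) = (k₁/k₂)·C_A^0.5.
= (3.33×2.290^1.5) / (0.557×2.290) = 11.54/1.276 = 9.05.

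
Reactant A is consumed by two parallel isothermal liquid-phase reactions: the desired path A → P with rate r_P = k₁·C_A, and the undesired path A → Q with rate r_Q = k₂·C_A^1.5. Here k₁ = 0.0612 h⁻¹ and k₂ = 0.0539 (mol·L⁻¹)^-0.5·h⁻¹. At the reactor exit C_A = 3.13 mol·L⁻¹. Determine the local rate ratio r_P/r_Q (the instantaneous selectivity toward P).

S_{P/Q} = r_P/r_Q = (k₁·C_A)/(k₂·C_A^1.5) = (k₁/k₂)·C_A^-0.5.
= (0.0612×3.130) / (0.0539×3.130^1.5) = 0.1916/0.2985 = 0.642.

0.642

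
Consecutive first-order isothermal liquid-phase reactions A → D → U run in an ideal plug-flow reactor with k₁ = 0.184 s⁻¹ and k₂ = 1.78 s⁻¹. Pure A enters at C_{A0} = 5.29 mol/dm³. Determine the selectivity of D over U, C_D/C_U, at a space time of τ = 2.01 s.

0.328

Solving the coupled first-order balances gives C_D(τ) = [k₁/(k₂−k₁)]·C_{A0}·(e^(−k₁τ) − e^(−k₂τ)).
e^(−k₁τ) = e^(−0.184×2.01) = e^(−0.3698) = 0.6908; e^(−k₂τ) = e^(−3.578) = 0.02794.
C_D = 0.184×5.29/(1.78−0.184) × (0.6908−0.02794) = 0.6099×0.6629 = 0.4043 mol/dm³.
C_A = C_{A0}e^(−k₁τ) = 3.655 mol/dm³, so C_U = C_{A0}−C_A−C_D = 1.231 mol/dm³; C_D/C_U = 0.328.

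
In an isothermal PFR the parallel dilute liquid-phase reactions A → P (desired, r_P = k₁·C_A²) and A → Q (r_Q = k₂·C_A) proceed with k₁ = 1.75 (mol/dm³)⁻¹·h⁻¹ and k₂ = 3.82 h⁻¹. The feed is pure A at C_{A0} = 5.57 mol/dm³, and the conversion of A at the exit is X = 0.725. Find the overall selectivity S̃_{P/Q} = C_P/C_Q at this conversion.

1.51

C_A = C_{A0}(1−X) = 1.532 mol/dm³.
Along a PFR/batch, dC_Q/dC_A = −r_Q/(r_P+r_Q) = −k₂/(k₂+k₁·C_A).
Integrating from C_{A0} to C_A: C_Q = (3.82/1.75)·ln[(3.82+1.75·5.57)/(3.82+1.75·1.53)] = 2.183·ln(13.57/6.501) = 1.606 mol/dm³.
Then C_P = (C_{A0}−C_A) − C_Q = 4.038 − 1.606 = 2.432 mol/dm³.
S̃_{P/Q} = C_P/C_Q = 2.432/1.606 = 1.51.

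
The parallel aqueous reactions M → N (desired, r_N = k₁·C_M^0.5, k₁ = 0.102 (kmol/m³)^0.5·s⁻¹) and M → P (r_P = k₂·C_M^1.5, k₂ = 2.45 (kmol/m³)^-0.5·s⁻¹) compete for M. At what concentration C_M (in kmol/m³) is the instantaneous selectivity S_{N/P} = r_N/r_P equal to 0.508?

S_{N/P} = (k₁/k₂)·C_M⁻¹ ⇒ C_M = (S·k₂/k₁)^(-1).
= (0.508×2.45/0.102)^(-1) = (12.20)^(-1) = 0.0820 kmol/m³.

0.0820 kmol/m³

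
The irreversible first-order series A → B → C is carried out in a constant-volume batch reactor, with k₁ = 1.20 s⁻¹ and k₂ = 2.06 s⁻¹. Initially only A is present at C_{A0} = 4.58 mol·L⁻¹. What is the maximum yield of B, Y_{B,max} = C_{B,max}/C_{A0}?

Evaluating C_B at t_opt = ln(k₂/k₁)/(k₂−k₁) gives C_{B,max}/C_{A0} = (k₁/k₂)^[k₂/(k₂−k₁)].
= (1.20/2.06)^(2.06/(2.06−1.20)) = (0.5825)^(2.395) = 0.2741.

0.274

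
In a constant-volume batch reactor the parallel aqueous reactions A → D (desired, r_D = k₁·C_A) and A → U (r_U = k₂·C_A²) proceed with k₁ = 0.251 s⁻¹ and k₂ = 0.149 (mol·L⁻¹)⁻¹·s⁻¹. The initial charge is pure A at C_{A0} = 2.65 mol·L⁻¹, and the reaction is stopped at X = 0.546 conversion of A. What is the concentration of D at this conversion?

C_A = C_{A0}(1−X) = 1.203 mol·L⁻¹.
Along a PFR/batch, dC_D/dC_A = −r_D/(r_D+r_U) = −k₁/(k₁+k₂·C_A).
Integrating from C_{A0} to C_A: C_D = (0.251/0.149)·ln[(0.251+0.149·2.65)/(0.251+0.149·1.20)] = 1.685·ln(0.6459/0.4303) = 0.6842 mol·L⁻¹.

0.684 mol·L⁻¹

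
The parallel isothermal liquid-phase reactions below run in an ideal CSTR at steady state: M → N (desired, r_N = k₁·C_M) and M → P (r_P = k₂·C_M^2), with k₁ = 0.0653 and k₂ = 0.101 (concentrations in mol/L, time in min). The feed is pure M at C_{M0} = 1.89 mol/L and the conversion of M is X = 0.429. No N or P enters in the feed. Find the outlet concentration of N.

0.304 mol/L

Exit C_M = C_{M0}(1−X) = 1.89×0.571 = 1.079 mol/L.
In a CSTR the entire volume is at exit conditions, so r_N = 0.0653×1.079 = 0.07047 and r_P = 0.101×1.079^2 = 0.1176.
Fraction of consumed M going to N: r_N/(r_N+r_P) = 0.3746.
C_N = 0.3746·C_{M0}·X = 0.3746×1.89×0.429 = 0.304 mol/L.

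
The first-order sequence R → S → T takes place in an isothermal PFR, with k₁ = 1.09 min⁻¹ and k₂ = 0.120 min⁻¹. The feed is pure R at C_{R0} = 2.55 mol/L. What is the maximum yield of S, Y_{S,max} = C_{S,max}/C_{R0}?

0.761

For a first-order series the maximum intermediate yield is C_{S,max}/C_{R0} = (k₁/k₂)^[k₂/(k₂−k₁)].
= (1.09/0.120)^(0.120/(0.120−1.09)) = (9.083)^(-0.1237) = 0.7611.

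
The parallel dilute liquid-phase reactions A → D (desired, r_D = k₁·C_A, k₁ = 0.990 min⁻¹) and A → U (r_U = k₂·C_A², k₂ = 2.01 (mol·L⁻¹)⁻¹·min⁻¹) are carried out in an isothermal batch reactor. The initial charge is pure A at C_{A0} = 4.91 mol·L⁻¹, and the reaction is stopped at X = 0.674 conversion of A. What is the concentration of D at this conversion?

C_A = C_{A0}(1−X) = 1.601 mol·L⁻¹.
Along a PFR/batch, dC_D/dC_A = −r_D/(r_D+r_U) = −k₁/(k₁+k₂·C_A).
Integrating from C_{A0} to C_A: C_D = (0.990/2.01)·ln[(0.990+2.01·4.91)/(0.990+2.01·1.60)] = 0.4925·ln(10.86/4.207) = 0.4670 mol·L⁻¹.

0.467 mol·L⁻¹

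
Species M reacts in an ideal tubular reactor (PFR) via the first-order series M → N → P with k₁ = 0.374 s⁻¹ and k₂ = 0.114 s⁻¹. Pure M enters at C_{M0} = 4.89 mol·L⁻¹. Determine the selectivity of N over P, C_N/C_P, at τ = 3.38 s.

The intermediate concentration in a first-order A→B→C sequence is C_N = k₁C_{M0}(e^(−k₁τ) − e^(−k₂τ))/(k₂−k₁).
e^(−k₁τ) = e^(−0.374×3.38) = e^(−1.264) = 0.2825; e^(−k₂τ) = e^(−0.3853) = 0.6802.
C_N = 0.374×4.89/(0.114−0.374) × (0.2825−0.6802) = (-7.034)×(-0.3977) = 2.798 mol·L⁻¹.
C_M = C_{M0}e^(−k₁τ) = 1.381 mol·L⁻¹, so C_P = C_{M0}−C_M−C_N = 0.7109 mol·L⁻¹; C_N/C_P = 3.94.

3.94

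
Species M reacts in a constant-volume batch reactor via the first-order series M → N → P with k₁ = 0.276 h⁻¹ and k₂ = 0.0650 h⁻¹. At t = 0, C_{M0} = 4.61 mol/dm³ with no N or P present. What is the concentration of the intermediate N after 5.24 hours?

Solving the coupled first-order balances gives C_N(t) = [k₁/(k₂−k₁)]·C_{M0}·(e^(−k₁t) − e^(−k₂t)).
e^(−k₁t) = e^(−0.276×5.24) = e^(−1.446) = 0.2355; e^(−k₂t) = e^(−0.3406) = 0.7113.
C_N = 0.276×4.61/(0.0650−0.276) × (0.2355−0.7113) = (-6.030)×(-0.4759) = 2.870 mol/dm³.

2.87 mol/dm³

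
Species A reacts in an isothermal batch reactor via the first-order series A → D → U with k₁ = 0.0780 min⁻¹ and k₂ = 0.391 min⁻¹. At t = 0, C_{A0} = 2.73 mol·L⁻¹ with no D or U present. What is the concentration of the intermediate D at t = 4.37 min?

The intermediate concentration in a first-order A→B→C sequence is C_D = k₁C_{A0}(e^(−k₁t) − e^(−k₂t))/(k₂−k₁).
e^(−k₁t) = e^(−0.0780×4.37) = e^(−0.3409) = 0.7112; e^(−k₂t) = e^(−1.709) = 0.1811.
C_D = 0.0780×2.73/(0.391−0.0780) × (0.7112−0.1811) = 0.6803×0.5301 = 0.3606 mol·L⁻¹.

0.361 mol·L⁻¹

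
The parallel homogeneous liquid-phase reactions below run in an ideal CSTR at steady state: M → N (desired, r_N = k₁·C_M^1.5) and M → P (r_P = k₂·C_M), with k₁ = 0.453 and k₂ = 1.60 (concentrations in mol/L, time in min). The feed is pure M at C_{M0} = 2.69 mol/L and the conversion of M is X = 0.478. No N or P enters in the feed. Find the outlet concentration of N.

Exit C_M = C_{M0}(1−X) = 2.69×0.522 = 1.404 mol/L.
Rates in a CSTR are evaluated at the outlet concentration: r_N = 0.453×1.404^1.5 = 0.7538, r_P = 1.60×1.404 = 2.247.
Fraction of consumed M going to N: r_N/(r_N+r_P) = 0.2512.
C_N = 0.2512·C_{M0}·X = 0.2512×2.69×0.478 = 0.323 mol/L.

0.323 mol/L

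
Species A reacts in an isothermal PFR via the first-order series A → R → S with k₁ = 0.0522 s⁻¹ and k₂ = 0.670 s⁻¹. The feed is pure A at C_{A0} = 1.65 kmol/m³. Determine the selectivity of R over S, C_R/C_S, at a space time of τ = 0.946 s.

Solving the coupled first-order balances gives C_R(τ) = [k₁/(k₂−k₁)]·C_{A0}·(e^(−k₁τ) − e^(−k₂τ)).
e^(−k₁τ) = e^(−0.0522×0.946) = e^(−0.04938) = 0.9518; e^(−k₂τ) = e^(−0.6338) = 0.5306.
C_R = 0.0522×1.65/(0.670−0.0522) × (0.9518−0.5306) = 0.1394×0.4213 = 0.05873 kmol/m³.
C_A = C_{A0}e^(−k₁τ) = 1.571 kmol/m³, so C_S = C_{A0}−C_A−C_R = 0.02077 kmol/m³; C_R/C_S = 2.83.

2.83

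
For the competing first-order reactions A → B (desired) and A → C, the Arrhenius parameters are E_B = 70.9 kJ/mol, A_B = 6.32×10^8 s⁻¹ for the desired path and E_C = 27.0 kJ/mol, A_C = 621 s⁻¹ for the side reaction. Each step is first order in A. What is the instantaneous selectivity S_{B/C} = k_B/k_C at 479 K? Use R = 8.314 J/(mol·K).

k_B/k_C = (A_B/A_C)·exp[−(E_B−E_C)/(RT)] = (A_B/A_C)·exp[(E_C−E_B)/(RT)].
(E_C−E_B)/(RT) = (27.0−70.9)×10³/(8.314×479) = -43900/3982 = -11.02.
k_B/k_C = (6.32×10^8/621)·exp(-11.02) = 1.018×10^6 × 1.631×10^-5 = 16.6.

16.6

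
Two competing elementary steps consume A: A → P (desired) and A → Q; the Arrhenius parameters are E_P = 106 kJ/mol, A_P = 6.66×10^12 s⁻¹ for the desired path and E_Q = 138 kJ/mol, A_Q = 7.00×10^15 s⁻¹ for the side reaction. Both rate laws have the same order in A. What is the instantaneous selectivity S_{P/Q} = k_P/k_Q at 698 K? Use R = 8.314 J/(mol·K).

With equal orders, S_{P/Q} = k_P/k_Q = (A_P/A_Q)·exp[(E_Q−E_P)/(RT)].
(E_Q−E_P)/(RT) = (138−106)×10³/(8.314×698) = 32000/5803 = 5.514.
k_P/k_Q = (6.66×10^12/7.00×10^15)·exp(5.514) = 9.514×10^-4 × 248.2 = 0.236.
Since E_P < E_Q, lowering the temperature improves selectivity toward P.

0.236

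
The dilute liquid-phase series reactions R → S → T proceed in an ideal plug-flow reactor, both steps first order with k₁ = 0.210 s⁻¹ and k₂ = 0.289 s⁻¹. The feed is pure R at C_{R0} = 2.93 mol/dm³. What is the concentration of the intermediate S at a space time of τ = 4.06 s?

Solving the coupled first-order balances gives C_S(τ) = [k₁/(k₂−k₁)]·C_{R0}·(e^(−k₁τ) − e^(−k₂τ)).
e^(−k₁τ) = e^(−0.210×4.06) = e^(−0.8526) = 0.4263; e^(−k₂τ) = e^(−1.173) = 0.3093.
C_S = 0.210×2.93/(0.289−0.210) × (0.4263−0.3093) = 7.789×0.1170 = 0.9111 mol/dm³.

0.911 mol/dm³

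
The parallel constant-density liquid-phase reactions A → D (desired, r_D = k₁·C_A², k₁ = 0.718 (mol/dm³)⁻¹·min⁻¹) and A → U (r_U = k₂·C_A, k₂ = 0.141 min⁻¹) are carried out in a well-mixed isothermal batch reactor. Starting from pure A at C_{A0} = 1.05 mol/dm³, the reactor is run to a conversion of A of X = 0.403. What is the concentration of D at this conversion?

0.342 mol/dm³

C_A = C_{A0}(1−X) = 0.6269 mol/dm³.
Along a PFR/batch, dC_U/dC_A = −r_U/(r_D+r_U) = −k₂/(k₂+k₁·C_A).
Integrating from C_{A0} to C_A: C_U = (0.141/0.718)·ln[(0.141+0.718·1.05)/(0.141+0.718·0.627)] = 0.1964·ln(0.8949/0.5911) = 0.08145 mol/dm³.
Then C_D = (C_{A0}−C_A) − C_U = 0.4232 − 0.08145 = 0.3417 mol/dm³.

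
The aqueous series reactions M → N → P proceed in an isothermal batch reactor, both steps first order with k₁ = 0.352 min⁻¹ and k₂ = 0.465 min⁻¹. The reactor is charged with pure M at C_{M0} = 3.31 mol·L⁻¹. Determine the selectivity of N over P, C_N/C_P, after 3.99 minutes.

Solving the coupled first-order balances gives C_N(t) = [k₁/(k₂−k₁)]·C_{M0}·(e^(−k₁t) − e^(−k₂t)).
e^(−k₁t) = e^(−0.352×3.99) = e^(−1.404) = 0.2455; e^(−k₂t) = e^(−1.855) = 0.1564.
C_N = 0.352×3.31/(0.465−0.352) × (0.2455−0.1564) = 10.31×0.08910 = 0.9187 mol·L⁻¹.
C_M = C_{M0}e^(−k₁t) = 0.8126 mol·L⁻¹, so C_P = C_{M0}−C_M−C_N = 1.579 mol·L⁻¹; C_N/C_P = 0.582.

0.582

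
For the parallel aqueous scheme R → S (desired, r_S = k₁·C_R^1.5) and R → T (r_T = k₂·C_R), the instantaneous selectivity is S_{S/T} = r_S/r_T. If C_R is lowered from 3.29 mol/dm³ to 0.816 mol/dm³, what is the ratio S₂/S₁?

0.498

S_{S/T} = (k₁/k₂)·C_R^0.5, so S₂/S₁ = (C_{R,2}/C_{R,1})^0.5.
= (0.816/3.29)^0.5 = (0.2480)^0.5 = 0.498.
Selectivity toward S falls as C_R falls — high-concentration operation is favoured.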